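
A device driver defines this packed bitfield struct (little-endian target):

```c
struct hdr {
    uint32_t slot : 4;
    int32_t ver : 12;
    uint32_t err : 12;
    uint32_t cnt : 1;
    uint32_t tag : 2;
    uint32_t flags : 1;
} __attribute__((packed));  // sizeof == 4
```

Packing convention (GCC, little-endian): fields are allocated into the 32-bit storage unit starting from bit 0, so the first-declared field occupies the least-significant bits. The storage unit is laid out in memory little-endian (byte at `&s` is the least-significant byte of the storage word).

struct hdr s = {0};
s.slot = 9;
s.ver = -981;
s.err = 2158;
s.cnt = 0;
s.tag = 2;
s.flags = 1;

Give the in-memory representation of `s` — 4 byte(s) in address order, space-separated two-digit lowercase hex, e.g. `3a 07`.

[0+:4] slot=9 & 0xf = 0x9; word=0x00000009
[4+:12] ver=-981 & 0xfff = 0xc2b; word=0x0000c2b9
[16+:12] err=2158 & 0xfff = 0x86e; word=0x086ec2b9
[28+:1] cnt=0 & 0x1 = 0x0; word=0x086ec2b9
[29+:2] tag=2 & 0x3 = 0x2; word=0x486ec2b9
[31+:1] flags=1 & 0x1 = 0x1; word=0xc86ec2b9
word = 0xc86ec2b9 → little-endian bytes:
  [0]=0xb9  [1]=0xc2  [2]=0x6e  [3]=0xc8

b9 c2 6e c8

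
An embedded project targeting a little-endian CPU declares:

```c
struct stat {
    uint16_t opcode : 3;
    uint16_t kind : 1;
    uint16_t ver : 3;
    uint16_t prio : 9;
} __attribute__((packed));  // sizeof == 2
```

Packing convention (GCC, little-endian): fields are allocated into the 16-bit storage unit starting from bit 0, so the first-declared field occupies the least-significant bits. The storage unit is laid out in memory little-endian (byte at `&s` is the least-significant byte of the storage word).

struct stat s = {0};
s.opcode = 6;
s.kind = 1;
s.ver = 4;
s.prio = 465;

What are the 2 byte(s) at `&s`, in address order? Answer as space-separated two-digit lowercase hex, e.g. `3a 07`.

ce e8

opcode (3b) val=6 bits=0x6 at bit 0: 0x0006
kind (1b) val=1 bits=0x1 at bit 3: 0x000e
ver (3b) val=4 bits=0x4 at bit 4: 0x004e
prio (9b) val=465 bits=0x1d1 at bit 7: 0xe8ce
word = 0xe8ce → little-endian bytes:
  [0]=0xce  [1]=0xe8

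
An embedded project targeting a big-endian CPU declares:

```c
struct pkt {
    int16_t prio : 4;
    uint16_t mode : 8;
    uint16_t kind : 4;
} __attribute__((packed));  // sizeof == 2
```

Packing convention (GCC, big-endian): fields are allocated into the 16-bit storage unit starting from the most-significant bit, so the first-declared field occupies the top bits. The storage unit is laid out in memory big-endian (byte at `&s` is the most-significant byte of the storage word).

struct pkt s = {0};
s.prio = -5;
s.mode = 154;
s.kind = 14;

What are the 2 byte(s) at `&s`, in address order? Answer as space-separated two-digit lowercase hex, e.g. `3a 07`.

prio:4 = -5 → 0xb << 12 → word 0xb000
mode:8 = 154 → 0x9a << 4 → word 0xb9a0
kind:4 = 14 → 0xe << 0 → word 0xb9ae
word = 0xb9ae → big-endian bytes:
  [0]=0xb9  [1]=0xae

b9 ae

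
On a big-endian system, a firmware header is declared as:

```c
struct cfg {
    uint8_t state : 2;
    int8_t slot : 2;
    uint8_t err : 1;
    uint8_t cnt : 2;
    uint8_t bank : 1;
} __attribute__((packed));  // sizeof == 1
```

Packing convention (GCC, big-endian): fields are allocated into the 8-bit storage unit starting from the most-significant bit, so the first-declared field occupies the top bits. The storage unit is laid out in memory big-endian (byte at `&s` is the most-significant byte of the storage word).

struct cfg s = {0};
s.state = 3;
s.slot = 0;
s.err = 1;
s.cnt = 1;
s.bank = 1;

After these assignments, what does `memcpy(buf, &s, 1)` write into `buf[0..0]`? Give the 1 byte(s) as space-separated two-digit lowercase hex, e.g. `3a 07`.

cb

[6+:2] state=3 & 0x3 = 0x3; word=0xc0
[4+:2] slot=0 & 0x3 = 0x0; word=0xc0
[3+:1] err=1 & 0x1 = 0x1; word=0xc8
[1+:2] cnt=1 & 0x3 = 0x1; word=0xca
[0+:1] bank=1 & 0x1 = 0x1; word=0xcb
word = 0xcb → big-endian bytes:
  [0]=0xcb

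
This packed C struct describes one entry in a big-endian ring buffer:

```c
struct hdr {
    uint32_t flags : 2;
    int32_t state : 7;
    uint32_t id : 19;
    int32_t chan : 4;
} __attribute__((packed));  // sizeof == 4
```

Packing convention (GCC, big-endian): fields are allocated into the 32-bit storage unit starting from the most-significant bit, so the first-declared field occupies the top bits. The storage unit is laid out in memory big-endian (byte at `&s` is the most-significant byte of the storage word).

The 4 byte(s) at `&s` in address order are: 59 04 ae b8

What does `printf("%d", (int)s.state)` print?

[0]=0x59 [1]=0x04 [2]=0xae [3]=0xb8 (big-endian) → word 0x5904aeb8
flags:2 @ bit 30 → (0x5904aeb8>>30)&0x3 = 0x1
state:7 @ bit 23 → (0x5904aeb8>>23)&0x7f = 0x32  ←
id:19 @ bit 4 → (0x5904aeb8>>4)&0x7ffff = 0x4aeb
chan:4 @ bit 0 → (0x5904aeb8>>0)&0xf = 0x8
state signed 7b, MSB=0: value = 50

50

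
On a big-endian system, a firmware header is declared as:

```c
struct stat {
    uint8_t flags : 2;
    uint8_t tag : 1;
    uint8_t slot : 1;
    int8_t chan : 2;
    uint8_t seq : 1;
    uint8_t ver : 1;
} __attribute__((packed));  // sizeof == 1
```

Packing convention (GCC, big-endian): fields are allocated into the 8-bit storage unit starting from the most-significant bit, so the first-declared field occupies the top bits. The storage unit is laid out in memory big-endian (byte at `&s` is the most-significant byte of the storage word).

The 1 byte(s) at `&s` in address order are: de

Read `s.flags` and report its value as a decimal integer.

3

[0]=0xde (big-endian) → word 0xde
flags [6+:2] = (word>>6) & 0x3 = 3  ←
tag [5+:1] = (word>>5) & 0x1 = 0
slot [4+:1] = (word>>4) & 0x1 = 1
chan [2+:2] = (word>>2) & 0x3 = 3
seq [1+:1] = (word>>1) & 0x1 = 1
ver [0+:1] = (word>>0) & 0x1 = 0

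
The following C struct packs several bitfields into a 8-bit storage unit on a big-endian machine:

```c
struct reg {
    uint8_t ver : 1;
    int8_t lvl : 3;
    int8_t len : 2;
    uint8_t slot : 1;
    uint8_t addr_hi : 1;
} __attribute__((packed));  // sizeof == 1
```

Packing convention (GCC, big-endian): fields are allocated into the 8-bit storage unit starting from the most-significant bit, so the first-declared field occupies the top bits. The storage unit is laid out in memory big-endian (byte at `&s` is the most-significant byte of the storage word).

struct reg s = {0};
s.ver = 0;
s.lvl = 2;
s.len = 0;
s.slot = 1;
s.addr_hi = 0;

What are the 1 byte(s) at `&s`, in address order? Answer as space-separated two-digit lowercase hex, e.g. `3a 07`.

[7+:1] ver=0 & 0x1 = 0x0; word=0x00
[4+:3] lvl=2 & 0x7 = 0x2; word=0x20
[2+:2] len=0 & 0x3 = 0x0; word=0x20
[1+:1] slot=1 & 0x1 = 0x1; word=0x22
[0+:1] addr_hi=0 & 0x1 = 0x0; word=0x22
word = 0x22 → big-endian bytes:
  [0]=0x22

22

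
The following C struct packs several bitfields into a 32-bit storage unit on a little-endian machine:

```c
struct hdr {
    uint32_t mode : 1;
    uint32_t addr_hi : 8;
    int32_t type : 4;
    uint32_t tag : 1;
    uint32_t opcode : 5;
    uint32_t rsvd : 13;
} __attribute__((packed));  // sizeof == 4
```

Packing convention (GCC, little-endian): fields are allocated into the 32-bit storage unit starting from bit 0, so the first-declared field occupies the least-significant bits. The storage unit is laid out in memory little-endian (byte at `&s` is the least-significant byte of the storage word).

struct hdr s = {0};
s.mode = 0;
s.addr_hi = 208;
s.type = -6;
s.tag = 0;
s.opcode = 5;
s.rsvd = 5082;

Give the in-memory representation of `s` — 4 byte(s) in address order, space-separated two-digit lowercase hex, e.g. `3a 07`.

mode:1 = 0 → 0x0 << 0 → word 0x00000000
addr_hi:8 = 208 → 0xd0 << 1 → word 0x000001a0
type:4 = -6 → 0xa << 9 → word 0x000015a0
tag:1 = 0 → 0x0 << 13 → word 0x000015a0
opcode:5 = 5 → 0x5 << 14 → word 0x000155a0
rsvd:13 = 5082 → 0x13da << 19 → word 0x9ed155a0
word = 0x9ed155a0 → little-endian bytes:
  [0]=0xa0  [1]=0x55  [2]=0xd1  [3]=0x9e

a0 55 d1 9e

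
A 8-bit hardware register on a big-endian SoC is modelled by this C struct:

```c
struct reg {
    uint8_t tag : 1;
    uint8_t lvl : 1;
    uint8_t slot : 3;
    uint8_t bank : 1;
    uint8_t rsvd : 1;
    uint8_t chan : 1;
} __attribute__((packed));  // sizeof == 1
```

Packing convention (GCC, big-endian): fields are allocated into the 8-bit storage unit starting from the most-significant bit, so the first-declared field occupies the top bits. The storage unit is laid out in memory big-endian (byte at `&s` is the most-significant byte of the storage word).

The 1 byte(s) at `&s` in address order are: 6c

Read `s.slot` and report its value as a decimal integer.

[0]=0x6c (big-endian) → word 0x6c
tag [7+:1] = (word>>7) & 0x1 = 0
lvl [6+:1] = (word>>6) & 0x1 = 1
slot [3+:3] = (word>>3) & 0x7 = 5  ←
bank [2+:1] = (word>>2) & 0x1 = 1
rsvd [1+:1] = (word>>1) & 0x1 = 0
chan [0+:1] = (word>>0) & 0x1 = 0

5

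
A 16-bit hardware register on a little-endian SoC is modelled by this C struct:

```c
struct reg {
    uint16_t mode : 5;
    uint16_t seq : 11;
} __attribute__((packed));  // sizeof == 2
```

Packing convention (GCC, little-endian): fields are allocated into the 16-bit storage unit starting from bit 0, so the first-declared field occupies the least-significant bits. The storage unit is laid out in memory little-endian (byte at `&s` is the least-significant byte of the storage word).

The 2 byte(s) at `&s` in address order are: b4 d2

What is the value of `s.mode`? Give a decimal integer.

[0]=0xb4 [1]=0xd2 (little-endian) → word 0xd2b4
mode [0+:5] = (word>>0) & 0x1f = 20  ←
seq [5+:11] = (word>>5) & 0x7ff = 1685

20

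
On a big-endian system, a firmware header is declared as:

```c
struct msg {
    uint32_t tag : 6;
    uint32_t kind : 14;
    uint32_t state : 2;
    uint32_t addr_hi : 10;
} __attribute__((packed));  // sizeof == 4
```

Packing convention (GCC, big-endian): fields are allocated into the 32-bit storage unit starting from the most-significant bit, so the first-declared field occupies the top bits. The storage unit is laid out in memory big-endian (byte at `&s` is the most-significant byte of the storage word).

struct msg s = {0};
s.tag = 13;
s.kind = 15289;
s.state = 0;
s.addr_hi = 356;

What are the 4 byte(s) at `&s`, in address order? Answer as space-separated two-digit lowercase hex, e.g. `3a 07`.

37 bb 91 64

[26+:6] tag=13 & 0x3f = 0xd; word=0x34000000
[12+:14] kind=15289 & 0x3fff = 0x3bb9; word=0x37bb9000
[10+:2] state=0 & 0x3 = 0x0; word=0x37bb9000
[0+:10] addr_hi=356 & 0x3ff = 0x164; word=0x37bb9164
word = 0x37bb9164 → big-endian bytes:
  [0]=0x37  [1]=0xbb  [2]=0x91  [3]=0x64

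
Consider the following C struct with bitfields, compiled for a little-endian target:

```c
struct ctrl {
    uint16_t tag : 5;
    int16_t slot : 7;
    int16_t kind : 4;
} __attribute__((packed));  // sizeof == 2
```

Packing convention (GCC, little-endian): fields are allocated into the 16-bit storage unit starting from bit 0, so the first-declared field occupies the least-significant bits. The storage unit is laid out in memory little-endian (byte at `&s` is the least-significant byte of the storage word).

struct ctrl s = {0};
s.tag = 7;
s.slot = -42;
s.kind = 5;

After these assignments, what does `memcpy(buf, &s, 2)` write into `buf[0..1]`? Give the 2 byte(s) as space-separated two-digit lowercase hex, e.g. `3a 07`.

c7 5a

tag:5 = 7 → 0x7 << 0 → word 0x0007
slot:7 = -42 → 0x56 << 5 → word 0x0ac7
kind:4 = 5 → 0x5 << 12 → word 0x5ac7
word = 0x5ac7 → little-endian bytes:
  [0]=0xc7  [1]=0x5a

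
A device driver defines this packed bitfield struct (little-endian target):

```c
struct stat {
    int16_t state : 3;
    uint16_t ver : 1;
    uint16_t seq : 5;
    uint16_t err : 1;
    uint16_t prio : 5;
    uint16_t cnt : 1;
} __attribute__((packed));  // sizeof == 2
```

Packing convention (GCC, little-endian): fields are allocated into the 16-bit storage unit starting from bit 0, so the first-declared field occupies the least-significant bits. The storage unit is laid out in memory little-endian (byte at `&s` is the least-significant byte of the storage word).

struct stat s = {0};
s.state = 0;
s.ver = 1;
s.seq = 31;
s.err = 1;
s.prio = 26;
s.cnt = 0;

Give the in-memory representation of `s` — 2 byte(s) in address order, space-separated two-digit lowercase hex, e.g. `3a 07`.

f8 6b

state:3 = 0 → 0x0 << 0 → word 0x0000
ver:1 = 1 → 0x1 << 3 → word 0x0008
seq:5 = 31 → 0x1f << 4 → word 0x01f8
err:1 = 1 → 0x1 << 9 → word 0x03f8
prio:5 = 26 → 0x1a << 10 → word 0x6bf8
cnt:1 = 0 → 0x0 << 15 → word 0x6bf8
word = 0x6bf8 → little-endian bytes:
  [0]=0xf8  [1]=0x6b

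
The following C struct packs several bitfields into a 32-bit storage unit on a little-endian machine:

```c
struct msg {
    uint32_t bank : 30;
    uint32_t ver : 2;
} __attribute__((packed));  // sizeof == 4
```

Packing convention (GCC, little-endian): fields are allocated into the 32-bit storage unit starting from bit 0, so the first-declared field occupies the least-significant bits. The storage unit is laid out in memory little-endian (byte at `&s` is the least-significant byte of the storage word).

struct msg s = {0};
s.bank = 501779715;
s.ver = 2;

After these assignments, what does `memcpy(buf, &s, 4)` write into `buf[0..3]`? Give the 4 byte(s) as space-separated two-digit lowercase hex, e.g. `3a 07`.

03 8d e8 9d

[0+:30] bank=501779715 & 0x3fffffff = 0x1de88d03; word=0x1de88d03
[30+:2] ver=2 & 0x3 = 0x2; word=0x9de88d03
word = 0x9de88d03 → little-endian bytes:
  [0]=0x03  [1]=0x8d  [2]=0xe8  [3]=0x9d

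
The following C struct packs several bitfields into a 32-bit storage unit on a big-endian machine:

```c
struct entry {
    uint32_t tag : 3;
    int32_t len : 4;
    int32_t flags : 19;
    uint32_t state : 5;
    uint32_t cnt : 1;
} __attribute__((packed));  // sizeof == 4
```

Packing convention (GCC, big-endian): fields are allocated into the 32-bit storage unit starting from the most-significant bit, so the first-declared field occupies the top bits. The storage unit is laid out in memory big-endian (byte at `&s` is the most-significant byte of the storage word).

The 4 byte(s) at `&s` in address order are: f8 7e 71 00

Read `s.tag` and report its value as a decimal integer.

7

[0]=0xf8 [1]=0x7e [2]=0x71 [3]=0x00 (big-endian) → word 0xf87e7100
tag:3 @ bit 29 → (0xf87e7100>>29)&0x7 = 0x7  ←
len:4 @ bit 25 → (0xf87e7100>>25)&0xf = 0xc
flags:19 @ bit 6 → (0xf87e7100>>6)&0x7ffff = 0x1f9c4
state:5 @ bit 1 → (0xf87e7100>>1)&0x1f = 0x0
cnt:1 @ bit 0 → (0xf87e7100>>0)&0x1 = 0x0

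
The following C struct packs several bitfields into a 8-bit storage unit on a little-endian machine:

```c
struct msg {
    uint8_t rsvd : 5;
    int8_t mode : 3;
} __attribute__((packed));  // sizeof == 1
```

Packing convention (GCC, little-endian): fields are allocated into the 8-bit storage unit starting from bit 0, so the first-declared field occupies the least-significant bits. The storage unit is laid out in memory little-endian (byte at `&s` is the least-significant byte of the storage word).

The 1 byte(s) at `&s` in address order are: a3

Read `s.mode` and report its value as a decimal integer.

[0]=0xa3 (little-endian) → word 0xa3
rsvd [0+:5] = (word>>0) & 0x1f = 3
mode [5+:3] = (word>>5) & 0x7 = 5  ←
mode signed 3b, MSB=1: 5 - 8 = -3

-3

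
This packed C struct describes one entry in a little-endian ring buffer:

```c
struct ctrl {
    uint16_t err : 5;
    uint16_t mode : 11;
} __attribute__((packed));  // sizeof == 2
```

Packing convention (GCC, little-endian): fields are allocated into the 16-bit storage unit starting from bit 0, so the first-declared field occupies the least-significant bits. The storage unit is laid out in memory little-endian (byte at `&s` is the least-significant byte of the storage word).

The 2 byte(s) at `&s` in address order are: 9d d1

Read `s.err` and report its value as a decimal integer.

[0]=0x9d [1]=0xd1 (little-endian) → word 0xd19d
err:5 @ bit 0 → (0xd19d>>0)&0x1f = 0x1d  ←
mode:11 @ bit 5 → (0xd19d>>5)&0x7ff = 0x68c

29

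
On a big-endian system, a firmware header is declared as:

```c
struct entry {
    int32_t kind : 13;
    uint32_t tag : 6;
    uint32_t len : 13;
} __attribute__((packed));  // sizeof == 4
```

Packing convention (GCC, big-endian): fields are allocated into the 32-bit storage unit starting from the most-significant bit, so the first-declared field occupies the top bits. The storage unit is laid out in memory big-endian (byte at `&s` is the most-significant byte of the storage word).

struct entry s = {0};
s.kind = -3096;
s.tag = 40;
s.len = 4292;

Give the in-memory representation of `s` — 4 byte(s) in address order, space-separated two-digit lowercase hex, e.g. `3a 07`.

9f 45 10 c4

kind:13 = -3096 → 0x13e8 << 19 → word 0x9f400000
tag:6 = 40 → 0x28 << 13 → word 0x9f450000
len:13 = 4292 → 0x10c4 << 0 → word 0x9f4510c4
word = 0x9f4510c4 → big-endian bytes:
  [0]=0x9f  [1]=0x45  [2]=0x10  [3]=0xc4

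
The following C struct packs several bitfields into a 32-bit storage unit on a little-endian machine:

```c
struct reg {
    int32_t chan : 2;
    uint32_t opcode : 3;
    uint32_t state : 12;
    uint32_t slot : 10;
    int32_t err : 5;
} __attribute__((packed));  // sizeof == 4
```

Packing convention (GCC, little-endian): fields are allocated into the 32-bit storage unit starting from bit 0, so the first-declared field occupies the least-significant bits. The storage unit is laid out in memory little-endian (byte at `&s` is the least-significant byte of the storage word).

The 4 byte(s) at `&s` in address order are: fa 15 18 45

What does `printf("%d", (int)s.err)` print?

8

[0]=0xfa [1]=0x15 [2]=0x18 [3]=0x45 (little-endian) → word 0x451815fa
chan [0+:2] = (word>>0) & 0x3 = 2
opcode [2+:3] = (word>>2) & 0x7 = 6
state [5+:12] = (word>>5) & 0xfff = 175
slot [17+:10] = (word>>17) & 0x3ff = 652
err [27+:5] = (word>>27) & 0x1f = 8  ←
err signed 5b, MSB=0: value = 8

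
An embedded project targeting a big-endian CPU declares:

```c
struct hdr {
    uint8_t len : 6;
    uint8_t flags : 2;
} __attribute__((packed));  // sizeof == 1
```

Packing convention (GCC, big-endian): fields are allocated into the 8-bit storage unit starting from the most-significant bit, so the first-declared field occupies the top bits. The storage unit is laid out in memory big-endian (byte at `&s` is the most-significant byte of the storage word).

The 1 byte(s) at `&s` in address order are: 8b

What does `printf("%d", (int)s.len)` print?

34

[0]=0x8b (big-endian) → word 0x8b
len [2+:6] = (word>>2) & 0x3f = 34  ←
flags [0+:2] = (word>>0) & 0x3 = 3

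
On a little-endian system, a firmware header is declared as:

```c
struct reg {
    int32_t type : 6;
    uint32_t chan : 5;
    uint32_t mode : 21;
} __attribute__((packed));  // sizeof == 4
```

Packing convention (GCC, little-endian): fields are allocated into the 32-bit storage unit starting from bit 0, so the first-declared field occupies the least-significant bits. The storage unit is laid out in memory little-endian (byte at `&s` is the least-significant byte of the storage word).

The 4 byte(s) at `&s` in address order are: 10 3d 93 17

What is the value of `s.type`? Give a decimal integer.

16

[0]=0x10 [1]=0x3d [2]=0x93 [3]=0x17 (little-endian) → word 0x17933d10
type [0+:6] = (word>>0) & 0x3f = 16  ←
chan [6+:5] = (word>>6) & 0x1f = 20
mode [11+:21] = (word>>11) & 0x1fffff = 193127
type signed 6b, MSB=0: value = 16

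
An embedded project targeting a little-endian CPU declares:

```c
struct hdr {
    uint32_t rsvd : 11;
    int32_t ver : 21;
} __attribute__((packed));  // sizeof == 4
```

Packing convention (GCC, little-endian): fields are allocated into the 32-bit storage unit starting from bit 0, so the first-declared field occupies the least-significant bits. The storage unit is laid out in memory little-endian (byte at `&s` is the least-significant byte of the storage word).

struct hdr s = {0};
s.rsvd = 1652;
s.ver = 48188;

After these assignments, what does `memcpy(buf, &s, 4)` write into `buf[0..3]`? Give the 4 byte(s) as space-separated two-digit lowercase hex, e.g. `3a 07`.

[0+:11] rsvd=1652 & 0x7ff = 0x674; word=0x00000674
[11+:21] ver=48188 & 0x1fffff = 0xbc3c; word=0x05e1e674
word = 0x05e1e674 → little-endian bytes:
  [0]=0x74  [1]=0xe6  [2]=0xe1  [3]=0x05

74 e6 e1 05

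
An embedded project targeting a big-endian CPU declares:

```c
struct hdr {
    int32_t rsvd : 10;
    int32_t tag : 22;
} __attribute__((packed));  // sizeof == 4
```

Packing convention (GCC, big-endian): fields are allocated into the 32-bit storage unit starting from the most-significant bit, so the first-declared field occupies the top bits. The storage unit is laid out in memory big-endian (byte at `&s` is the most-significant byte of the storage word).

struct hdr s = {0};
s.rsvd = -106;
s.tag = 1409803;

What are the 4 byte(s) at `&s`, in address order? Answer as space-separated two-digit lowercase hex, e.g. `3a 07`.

[22+:10] rsvd=-106 & 0x3ff = 0x396; word=0xe5800000
[0+:22] tag=1409803 & 0x3fffff = 0x15830b; word=0xe595830b
word = 0xe595830b → big-endian bytes:
  [0]=0xe5  [1]=0x95  [2]=0x83  [3]=0x0b

e5 95 83 0b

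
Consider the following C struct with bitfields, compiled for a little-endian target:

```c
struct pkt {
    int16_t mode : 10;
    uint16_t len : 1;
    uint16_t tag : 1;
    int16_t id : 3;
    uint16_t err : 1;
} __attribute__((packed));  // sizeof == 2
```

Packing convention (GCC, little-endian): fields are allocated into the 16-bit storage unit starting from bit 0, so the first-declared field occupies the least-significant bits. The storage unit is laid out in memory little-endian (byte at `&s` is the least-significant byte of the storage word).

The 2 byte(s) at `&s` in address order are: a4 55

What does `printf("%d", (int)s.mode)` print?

420

[0]=0xa4 [1]=0x55 (little-endian) → word 0x55a4
mode [0+:10] = (word>>0) & 0x3ff = 420  ←
len [10+:1] = (word>>10) & 0x1 = 1
tag [11+:1] = (word>>11) & 0x1 = 0
id [12+:3] = (word>>12) & 0x7 = 5
err [15+:1] = (word>>15) & 0x1 = 0
mode signed 10b, MSB=0: value = 420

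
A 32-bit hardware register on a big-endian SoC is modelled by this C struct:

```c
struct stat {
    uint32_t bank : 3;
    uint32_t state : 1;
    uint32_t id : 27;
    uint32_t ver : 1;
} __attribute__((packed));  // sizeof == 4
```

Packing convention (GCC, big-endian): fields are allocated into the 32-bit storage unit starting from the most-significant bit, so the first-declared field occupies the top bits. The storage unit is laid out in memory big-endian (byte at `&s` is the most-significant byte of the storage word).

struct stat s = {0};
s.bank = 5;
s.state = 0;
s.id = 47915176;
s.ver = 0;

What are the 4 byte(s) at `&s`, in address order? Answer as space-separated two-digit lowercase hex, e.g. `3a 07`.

bank (3b) val=5 bits=0x5 at bit 29: 0xa0000000
state (1b) val=0 bits=0x0 at bit 28: 0xa0000000
id (27b) val=47915176 bits=0x2db20a8 at bit 1: 0xa5b64150
ver (1b) val=0 bits=0x0 at bit 0: 0xa5b64150
word = 0xa5b64150 → big-endian bytes:
  [0]=0xa5  [1]=0xb6  [2]=0x41  [3]=0x50

a5 b6 41 50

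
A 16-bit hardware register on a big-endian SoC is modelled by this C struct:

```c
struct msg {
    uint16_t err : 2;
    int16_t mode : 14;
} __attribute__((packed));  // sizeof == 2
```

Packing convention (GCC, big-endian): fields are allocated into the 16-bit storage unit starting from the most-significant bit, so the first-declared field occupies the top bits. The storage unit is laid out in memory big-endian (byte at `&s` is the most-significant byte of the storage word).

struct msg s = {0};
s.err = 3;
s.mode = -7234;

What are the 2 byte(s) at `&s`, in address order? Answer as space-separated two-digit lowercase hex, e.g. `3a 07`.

[14+:2] err=3 & 0x3 = 0x3; word=0xc000
[0+:14] mode=-7234 & 0x3fff = 0x23be; word=0xe3be
word = 0xe3be → big-endian bytes:
  [0]=0xe3  [1]=0xbe

e3 be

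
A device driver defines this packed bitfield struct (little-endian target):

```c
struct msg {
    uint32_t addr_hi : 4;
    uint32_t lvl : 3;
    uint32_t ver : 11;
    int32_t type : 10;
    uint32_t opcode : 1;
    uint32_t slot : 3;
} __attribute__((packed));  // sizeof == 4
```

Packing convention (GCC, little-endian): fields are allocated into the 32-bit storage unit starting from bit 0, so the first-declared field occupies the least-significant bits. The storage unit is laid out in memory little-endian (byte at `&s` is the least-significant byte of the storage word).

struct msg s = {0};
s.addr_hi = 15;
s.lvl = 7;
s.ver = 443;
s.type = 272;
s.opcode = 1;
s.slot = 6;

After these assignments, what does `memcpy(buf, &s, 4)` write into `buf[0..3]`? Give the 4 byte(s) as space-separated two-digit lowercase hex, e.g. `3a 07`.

addr_hi:4 = 15 → 0xf << 0 → word 0x0000000f
lvl:3 = 7 → 0x7 << 4 → word 0x0000007f
ver:11 = 443 → 0x1bb << 7 → word 0x0000ddff
type:10 = 272 → 0x110 << 18 → word 0x0440ddff
opcode:1 = 1 → 0x1 << 28 → word 0x1440ddff
slot:3 = 6 → 0x6 << 29 → word 0xd440ddff
word = 0xd440ddff → little-endian bytes:
  [0]=0xff  [1]=0xdd  [2]=0x40  [3]=0xd4

ff dd 40 d4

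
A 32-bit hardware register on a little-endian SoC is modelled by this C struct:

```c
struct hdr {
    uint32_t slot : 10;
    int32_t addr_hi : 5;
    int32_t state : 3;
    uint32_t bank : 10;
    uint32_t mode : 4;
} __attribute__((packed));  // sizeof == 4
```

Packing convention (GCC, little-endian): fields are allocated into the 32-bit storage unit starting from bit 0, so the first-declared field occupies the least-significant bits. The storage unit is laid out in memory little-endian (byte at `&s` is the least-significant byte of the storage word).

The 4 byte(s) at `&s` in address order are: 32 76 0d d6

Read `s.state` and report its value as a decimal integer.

2

[0]=0x32 [1]=0x76 [2]=0x0d [3]=0xd6 (little-endian) → word 0xd60d7632
slot [0+:10] = (word>>0) & 0x3ff = 562
addr_hi [10+:5] = (word>>10) & 0x1f = 29
state [15+:3] = (word>>15) & 0x7 = 2  ←
bank [18+:10] = (word>>18) & 0x3ff = 387
mode [28+:4] = (word>>28) & 0xf = 13
state signed 3b, MSB=0: value = 2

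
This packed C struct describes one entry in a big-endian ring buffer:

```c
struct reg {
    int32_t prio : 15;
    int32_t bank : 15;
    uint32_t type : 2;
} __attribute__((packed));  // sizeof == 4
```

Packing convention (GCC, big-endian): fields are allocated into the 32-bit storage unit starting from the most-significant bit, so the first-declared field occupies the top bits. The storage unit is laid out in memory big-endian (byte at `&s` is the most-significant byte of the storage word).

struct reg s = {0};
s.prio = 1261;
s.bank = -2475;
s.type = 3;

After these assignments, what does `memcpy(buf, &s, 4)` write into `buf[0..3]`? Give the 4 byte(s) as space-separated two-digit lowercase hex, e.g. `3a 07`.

09 db d9 57

prio (15b) val=1261 bits=0x4ed at bit 17: 0x09da0000
bank (15b) val=-2475 bits=0x7655 at bit 2: 0x09dbd954
type (2b) val=3 bits=0x3 at bit 0: 0x09dbd957
word = 0x09dbd957 → big-endian bytes:
  [0]=0x09  [1]=0xdb  [2]=0xd9  [3]=0x57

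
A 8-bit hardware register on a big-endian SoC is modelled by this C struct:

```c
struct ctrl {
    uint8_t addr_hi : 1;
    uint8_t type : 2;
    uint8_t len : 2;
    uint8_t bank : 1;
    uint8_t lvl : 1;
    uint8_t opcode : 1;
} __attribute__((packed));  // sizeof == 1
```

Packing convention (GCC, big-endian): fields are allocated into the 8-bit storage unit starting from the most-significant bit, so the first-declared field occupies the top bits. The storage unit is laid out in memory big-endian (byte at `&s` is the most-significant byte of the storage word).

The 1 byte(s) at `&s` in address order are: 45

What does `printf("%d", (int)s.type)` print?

2

[0]=0x45 (big-endian) → word 0x45
addr_hi [7+:1] = (word>>7) & 0x1 = 0
type [5+:2] = (word>>5) & 0x3 = 2  ←
len [3+:2] = (word>>3) & 0x3 = 0
bank [2+:1] = (word>>2) & 0x1 = 1
lvl [1+:1] = (word>>1) & 0x1 = 0
opcode [0+:1] = (word>>0) & 0x1 = 1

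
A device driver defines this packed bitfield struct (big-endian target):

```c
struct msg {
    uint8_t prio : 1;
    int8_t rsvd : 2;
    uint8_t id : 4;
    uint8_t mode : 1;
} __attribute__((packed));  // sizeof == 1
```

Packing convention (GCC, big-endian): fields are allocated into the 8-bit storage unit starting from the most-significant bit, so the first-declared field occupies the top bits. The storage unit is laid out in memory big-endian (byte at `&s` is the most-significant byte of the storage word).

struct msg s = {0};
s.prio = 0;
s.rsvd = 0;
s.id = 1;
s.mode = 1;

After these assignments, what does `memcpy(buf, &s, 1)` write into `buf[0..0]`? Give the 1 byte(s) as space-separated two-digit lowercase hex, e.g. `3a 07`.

03

prio (1b) val=0 bits=0x0 at bit 7: 0x00
rsvd (2b) val=0 bits=0x0 at bit 5: 0x00
id (4b) val=1 bits=0x1 at bit 1: 0x02
mode (1b) val=1 bits=0x1 at bit 0: 0x03
word = 0x03 → big-endian bytes:
  [0]=0x03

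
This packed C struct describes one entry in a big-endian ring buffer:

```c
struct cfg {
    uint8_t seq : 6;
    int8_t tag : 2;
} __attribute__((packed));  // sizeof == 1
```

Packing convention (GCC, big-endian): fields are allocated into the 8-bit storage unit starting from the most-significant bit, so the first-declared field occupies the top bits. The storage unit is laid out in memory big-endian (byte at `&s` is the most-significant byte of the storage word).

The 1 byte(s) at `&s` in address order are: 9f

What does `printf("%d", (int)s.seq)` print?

[0]=0x9f (big-endian) → word 0x9f
seq [2+:6] = (word>>2) & 0x3f = 39  ←
tag [0+:2] = (word>>0) & 0x3 = 3

39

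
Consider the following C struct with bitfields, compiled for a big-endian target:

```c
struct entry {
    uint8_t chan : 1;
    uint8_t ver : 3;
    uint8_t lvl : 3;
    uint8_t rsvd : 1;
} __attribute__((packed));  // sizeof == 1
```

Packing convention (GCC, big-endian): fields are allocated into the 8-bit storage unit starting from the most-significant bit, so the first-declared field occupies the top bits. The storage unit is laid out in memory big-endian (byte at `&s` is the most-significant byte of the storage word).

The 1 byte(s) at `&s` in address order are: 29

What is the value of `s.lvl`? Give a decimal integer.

4

[0]=0x29 (big-endian) → word 0x29
chan [7+:1] = (word>>7) & 0x1 = 0
ver [4+:3] = (word>>4) & 0x7 = 2
lvl [1+:3] = (word>>1) & 0x7 = 4  ←
rsvd [0+:1] = (word>>0) & 0x1 = 1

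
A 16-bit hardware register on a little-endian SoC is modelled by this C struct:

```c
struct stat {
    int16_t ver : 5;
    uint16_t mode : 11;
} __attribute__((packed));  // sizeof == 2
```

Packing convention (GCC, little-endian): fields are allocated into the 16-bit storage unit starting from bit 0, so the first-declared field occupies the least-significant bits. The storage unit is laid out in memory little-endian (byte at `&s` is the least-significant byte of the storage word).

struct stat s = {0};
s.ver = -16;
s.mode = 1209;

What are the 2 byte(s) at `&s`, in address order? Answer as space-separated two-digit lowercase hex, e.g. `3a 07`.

ver:5 = -16 → 0x10 << 0 → word 0x0010
mode:11 = 1209 → 0x4b9 << 5 → word 0x9730
word = 0x9730 → little-endian bytes:
  [0]=0x30  [1]=0x97

30 97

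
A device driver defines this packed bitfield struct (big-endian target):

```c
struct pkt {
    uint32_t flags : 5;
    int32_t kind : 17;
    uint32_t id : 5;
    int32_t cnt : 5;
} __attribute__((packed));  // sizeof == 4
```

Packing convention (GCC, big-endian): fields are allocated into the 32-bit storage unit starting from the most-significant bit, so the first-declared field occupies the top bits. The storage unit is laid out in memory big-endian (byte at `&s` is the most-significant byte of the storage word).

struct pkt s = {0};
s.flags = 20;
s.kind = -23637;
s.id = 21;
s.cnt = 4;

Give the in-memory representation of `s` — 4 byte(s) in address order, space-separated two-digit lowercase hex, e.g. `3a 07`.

a6 8e ae a4

[27+:5] flags=20 & 0x1f = 0x14; word=0xa0000000
[10+:17] kind=-23637 & 0x1ffff = 0x1a3ab; word=0xa68eac00
[5+:5] id=21 & 0x1f = 0x15; word=0xa68eaea0
[0+:5] cnt=4 & 0x1f = 0x4; word=0xa68eaea4
word = 0xa68eaea4 → big-endian bytes:
  [0]=0xa6  [1]=0x8e  [2]=0xae  [3]=0xa4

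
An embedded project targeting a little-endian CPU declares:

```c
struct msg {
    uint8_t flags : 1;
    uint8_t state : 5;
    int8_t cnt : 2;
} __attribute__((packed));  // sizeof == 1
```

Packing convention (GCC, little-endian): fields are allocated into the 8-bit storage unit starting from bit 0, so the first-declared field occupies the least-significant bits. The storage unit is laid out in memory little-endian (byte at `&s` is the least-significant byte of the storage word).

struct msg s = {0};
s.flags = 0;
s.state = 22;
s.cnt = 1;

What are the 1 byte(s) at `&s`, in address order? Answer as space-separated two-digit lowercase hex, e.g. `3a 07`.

6c

flags:1 = 0 → 0x0 << 0 → word 0x00
state:5 = 22 → 0x16 << 1 → word 0x2c
cnt:2 = 1 → 0x1 << 6 → word 0x6c
word = 0x6c → little-endian bytes:
  [0]=0x6c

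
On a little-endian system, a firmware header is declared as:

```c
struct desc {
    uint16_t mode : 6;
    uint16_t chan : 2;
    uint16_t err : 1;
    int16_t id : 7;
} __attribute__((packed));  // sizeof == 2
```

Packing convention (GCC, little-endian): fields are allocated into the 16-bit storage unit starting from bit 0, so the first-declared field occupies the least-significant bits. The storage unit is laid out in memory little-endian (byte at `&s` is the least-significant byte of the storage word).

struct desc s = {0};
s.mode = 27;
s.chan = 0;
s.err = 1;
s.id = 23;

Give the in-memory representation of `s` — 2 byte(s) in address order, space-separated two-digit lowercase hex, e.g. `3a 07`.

[0+:6] mode=27 & 0x3f = 0x1b; word=0x001b
[6+:2] chan=0 & 0x3 = 0x0; word=0x001b
[8+:1] err=1 & 0x1 = 0x1; word=0x011b
[9+:7] id=23 & 0x7f = 0x17; word=0x2f1b
word = 0x2f1b → little-endian bytes:
  [0]=0x1b  [1]=0x2f

1b 2f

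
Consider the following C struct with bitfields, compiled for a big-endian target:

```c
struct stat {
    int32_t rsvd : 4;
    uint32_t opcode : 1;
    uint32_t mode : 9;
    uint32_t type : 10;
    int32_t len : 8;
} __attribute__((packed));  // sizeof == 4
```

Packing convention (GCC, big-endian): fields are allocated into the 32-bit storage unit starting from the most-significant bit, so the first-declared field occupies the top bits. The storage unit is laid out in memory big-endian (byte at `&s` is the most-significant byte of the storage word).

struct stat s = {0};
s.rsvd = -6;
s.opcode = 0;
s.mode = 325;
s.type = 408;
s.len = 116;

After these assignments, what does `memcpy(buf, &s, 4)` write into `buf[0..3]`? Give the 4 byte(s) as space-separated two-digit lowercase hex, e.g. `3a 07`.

[28+:4] rsvd=-6 & 0xf = 0xa; word=0xa0000000
[27+:1] opcode=0 & 0x1 = 0x0; word=0xa0000000
[18+:9] mode=325 & 0x1ff = 0x145; word=0xa5140000
[8+:10] type=408 & 0x3ff = 0x198; word=0xa5159800
[0+:8] len=116 & 0xff = 0x74; word=0xa5159874
word = 0xa5159874 → big-endian bytes:
  [0]=0xa5  [1]=0x15  [2]=0x98  [3]=0x74

a5 15 98 74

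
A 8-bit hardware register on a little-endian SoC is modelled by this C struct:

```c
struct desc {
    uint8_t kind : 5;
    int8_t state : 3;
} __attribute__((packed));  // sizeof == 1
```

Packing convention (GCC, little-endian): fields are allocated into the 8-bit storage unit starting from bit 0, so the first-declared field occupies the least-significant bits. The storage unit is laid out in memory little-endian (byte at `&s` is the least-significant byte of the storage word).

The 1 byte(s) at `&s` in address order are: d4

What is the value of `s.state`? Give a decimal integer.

[0]=0xd4 (little-endian) → word 0xd4
kind:5 @ bit 0 → (0xd4>>0)&0x1f = 0x14
state:3 @ bit 5 → (0xd4>>5)&0x7 = 0x6  ←
state signed 3b, MSB=1: 6 - 8 = -2

-2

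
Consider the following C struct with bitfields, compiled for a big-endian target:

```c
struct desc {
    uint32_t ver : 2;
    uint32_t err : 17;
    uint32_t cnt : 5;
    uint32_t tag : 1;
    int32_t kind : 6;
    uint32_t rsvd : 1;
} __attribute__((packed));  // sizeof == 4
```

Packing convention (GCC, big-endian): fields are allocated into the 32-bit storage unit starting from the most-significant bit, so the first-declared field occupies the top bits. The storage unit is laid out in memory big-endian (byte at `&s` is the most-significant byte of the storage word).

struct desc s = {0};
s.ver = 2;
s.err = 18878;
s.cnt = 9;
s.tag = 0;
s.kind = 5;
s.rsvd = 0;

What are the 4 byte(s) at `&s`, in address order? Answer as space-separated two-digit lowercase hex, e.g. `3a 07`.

ver:2 = 2 → 0x2 << 30 → word 0x80000000
err:17 = 18878 → 0x49be << 13 → word 0x8937c000
cnt:5 = 9 → 0x9 << 8 → word 0x8937c900
tag:1 = 0 → 0x0 << 7 → word 0x8937c900
kind:6 = 5 → 0x5 << 1 → word 0x8937c90a
rsvd:1 = 0 → 0x0 << 0 → word 0x8937c90a
word = 0x8937c90a → big-endian bytes:
  [0]=0x89  [1]=0x37  [2]=0xc9  [3]=0x0a

89 37 c9 0a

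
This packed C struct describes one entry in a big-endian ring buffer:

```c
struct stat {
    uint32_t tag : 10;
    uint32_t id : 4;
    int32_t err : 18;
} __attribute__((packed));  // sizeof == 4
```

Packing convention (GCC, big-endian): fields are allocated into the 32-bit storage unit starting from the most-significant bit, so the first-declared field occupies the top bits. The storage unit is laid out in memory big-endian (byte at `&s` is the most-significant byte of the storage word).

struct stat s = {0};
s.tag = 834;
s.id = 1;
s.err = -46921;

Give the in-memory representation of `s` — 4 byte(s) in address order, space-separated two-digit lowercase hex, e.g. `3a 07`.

d0 87 48 b7

tag (10b) val=834 bits=0x342 at bit 22: 0xd0800000
id (4b) val=1 bits=0x1 at bit 18: 0xd0840000
err (18b) val=-46921 bits=0x348b7 at bit 0: 0xd08748b7
word = 0xd08748b7 → big-endian bytes:
  [0]=0xd0  [1]=0x87  [2]=0x48  [3]=0xb7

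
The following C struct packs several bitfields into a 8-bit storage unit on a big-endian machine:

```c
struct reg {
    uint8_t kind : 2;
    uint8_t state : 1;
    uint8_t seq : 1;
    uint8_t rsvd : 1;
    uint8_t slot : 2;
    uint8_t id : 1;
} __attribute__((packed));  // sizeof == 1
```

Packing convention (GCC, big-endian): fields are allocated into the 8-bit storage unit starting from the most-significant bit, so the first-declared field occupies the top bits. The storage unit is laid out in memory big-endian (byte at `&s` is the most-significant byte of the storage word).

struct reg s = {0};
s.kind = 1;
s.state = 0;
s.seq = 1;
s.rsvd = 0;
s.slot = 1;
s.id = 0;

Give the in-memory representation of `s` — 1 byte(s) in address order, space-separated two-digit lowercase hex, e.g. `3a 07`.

52

[6+:2] kind=1 & 0x3 = 0x1; word=0x40
[5+:1] state=0 & 0x1 = 0x0; word=0x40
[4+:1] seq=1 & 0x1 = 0x1; word=0x50
[3+:1] rsvd=0 & 0x1 = 0x0; word=0x50
[1+:2] slot=1 & 0x3 = 0x1; word=0x52
[0+:1] id=0 & 0x1 = 0x0; word=0x52
word = 0x52 → big-endian bytes:
  [0]=0x52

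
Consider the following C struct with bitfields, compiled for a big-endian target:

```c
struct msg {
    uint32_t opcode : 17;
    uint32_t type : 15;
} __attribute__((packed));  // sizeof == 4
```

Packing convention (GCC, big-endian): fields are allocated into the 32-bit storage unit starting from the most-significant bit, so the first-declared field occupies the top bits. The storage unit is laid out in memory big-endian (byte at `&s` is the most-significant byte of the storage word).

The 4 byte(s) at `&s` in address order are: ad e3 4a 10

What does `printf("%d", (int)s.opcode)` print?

89030

[0]=0xad [1]=0xe3 [2]=0x4a [3]=0x10 (big-endian) → word 0xade34a10
opcode:17 @ bit 15 → (0xade34a10>>15)&0x1ffff = 0x15bc6  ←
type:15 @ bit 0 → (0xade34a10>>0)&0x7fff = 0x4a10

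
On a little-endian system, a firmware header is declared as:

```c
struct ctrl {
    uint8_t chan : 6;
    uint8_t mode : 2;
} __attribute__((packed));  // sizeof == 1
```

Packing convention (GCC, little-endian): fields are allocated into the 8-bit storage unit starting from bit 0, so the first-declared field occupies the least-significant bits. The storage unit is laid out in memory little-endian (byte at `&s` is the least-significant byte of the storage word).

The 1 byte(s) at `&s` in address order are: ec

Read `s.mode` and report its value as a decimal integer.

3

[0]=0xec (little-endian) → word 0xec
chan [0+:6] = (word>>0) & 0x3f = 44
mode [6+:2] = (word>>6) & 0x3 = 3  ←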